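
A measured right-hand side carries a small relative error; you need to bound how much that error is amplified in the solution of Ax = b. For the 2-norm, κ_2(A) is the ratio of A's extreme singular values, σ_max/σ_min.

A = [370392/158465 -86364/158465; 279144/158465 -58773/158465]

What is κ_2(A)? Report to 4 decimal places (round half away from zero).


96.6250

AᵀA = [8604464256/1004446249 -1935786600/1004446249; -1935786600/1004446249 436520241/1004446249]; tr = 5378337/597529, det = 5184/597529
λ_max, λ_min = (5378337/597529 ± √28914118524225/357040905841)/2 = 9, 576/597529
κ = σ_max/σ_min = 3/(24/773) = 96.6250


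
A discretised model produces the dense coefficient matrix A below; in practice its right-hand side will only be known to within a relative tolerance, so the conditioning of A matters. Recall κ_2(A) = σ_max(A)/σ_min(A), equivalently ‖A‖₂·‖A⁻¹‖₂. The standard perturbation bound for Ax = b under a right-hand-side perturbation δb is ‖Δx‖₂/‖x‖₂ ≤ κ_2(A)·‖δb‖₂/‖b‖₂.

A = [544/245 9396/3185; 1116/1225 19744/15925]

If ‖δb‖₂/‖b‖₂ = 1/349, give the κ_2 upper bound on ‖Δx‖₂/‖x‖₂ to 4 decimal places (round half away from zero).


form AᵀA = [8643856/1500625 11524608/1500625; 11524608/1500625 15366544/1500625] with trace 960416/60025 and determinant 256/60025
eigenvalues of AᵀA: λ = (tr ± √(tr²−4·det))/2 = 16, 16/60025
κ = σ_max/σ_min = 4/(4/245) = 245.0000
bound on ‖Δx‖/‖x‖: κ·ε = 245.0000·1/349 = 0.7020

0.7020


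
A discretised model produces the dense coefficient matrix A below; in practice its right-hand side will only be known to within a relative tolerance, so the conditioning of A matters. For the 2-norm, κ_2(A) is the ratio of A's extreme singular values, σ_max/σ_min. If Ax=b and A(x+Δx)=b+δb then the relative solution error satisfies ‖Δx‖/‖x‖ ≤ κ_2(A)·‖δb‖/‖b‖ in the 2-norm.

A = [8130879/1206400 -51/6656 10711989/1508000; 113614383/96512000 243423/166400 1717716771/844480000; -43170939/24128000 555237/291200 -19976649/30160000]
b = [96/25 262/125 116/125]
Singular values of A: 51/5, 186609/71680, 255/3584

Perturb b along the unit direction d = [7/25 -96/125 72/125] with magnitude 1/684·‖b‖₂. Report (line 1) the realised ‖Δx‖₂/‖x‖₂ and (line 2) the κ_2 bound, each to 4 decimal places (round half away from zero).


0.1065
0.2096

σ_max = 51/5, σ_min = 255/3584
κ_2(A) = (51/5) / (255/3584) = 143.3600
perturbation bound = 143.3600·1/684 = 0.2096
solve Ax = b  →  x = [0.0565 0.7091 0.4878]
‖b‖₂ = 4.4721 and ‖x‖₂ = 0.8625
with δb = [0.0018 -0.0050 0.0038], A·Δx = δb → ‖Δx‖ = 0.0919
realised ‖Δx‖/‖x‖ = 0.1065
realised/bound (from unrounded values) ≈ 0.5083


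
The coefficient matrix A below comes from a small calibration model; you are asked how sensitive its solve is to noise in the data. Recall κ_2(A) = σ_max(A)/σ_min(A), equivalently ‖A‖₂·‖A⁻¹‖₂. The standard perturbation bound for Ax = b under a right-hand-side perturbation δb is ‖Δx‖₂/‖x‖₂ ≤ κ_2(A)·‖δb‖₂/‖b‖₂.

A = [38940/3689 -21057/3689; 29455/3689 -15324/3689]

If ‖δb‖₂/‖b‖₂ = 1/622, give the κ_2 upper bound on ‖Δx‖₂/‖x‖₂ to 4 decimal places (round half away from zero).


AᵀA = [140230625/800513 -74784000/800513; -74784000/800513 39895425/800513]; tr = 10595650/47089, det = 140625/47089
solving λ² − 10595650/47089·λ + 140625/47089 = 0 gives λ = 225, 625/47089
σ_max=√225=15, σ_min=√(625/47089)=(25/217) → κ = 130.2000
perturbation bound = 130.2000·1/622 = 0.2093

0.2093


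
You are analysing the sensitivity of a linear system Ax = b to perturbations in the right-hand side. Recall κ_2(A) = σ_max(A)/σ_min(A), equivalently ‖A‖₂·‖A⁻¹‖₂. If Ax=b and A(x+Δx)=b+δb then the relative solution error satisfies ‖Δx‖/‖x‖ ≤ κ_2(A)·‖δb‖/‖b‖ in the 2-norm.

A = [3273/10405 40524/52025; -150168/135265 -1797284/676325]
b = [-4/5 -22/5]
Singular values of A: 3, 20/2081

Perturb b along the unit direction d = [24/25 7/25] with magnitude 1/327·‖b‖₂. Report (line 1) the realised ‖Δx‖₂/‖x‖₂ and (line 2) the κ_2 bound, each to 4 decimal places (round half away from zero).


0.0068
0.9546

from the listed singular values, σ₁ = 3, σ_n = 20/2081
κ_2(A) = 3 / (20/2081) = 312.1500
perturbation bound = 312.1500·1/327 = 0.9546
solve Ax = b  →  x = [192.6051 -78.8077]
‖b‖ = 4.4721, ‖x‖ = 208.1043
re-solving with b+δb shifts x by Δx of norm 1.4230
realised ‖Δx‖/‖x‖ = 0.0068
realised/bound (from unrounded values) ≈ 0.0072


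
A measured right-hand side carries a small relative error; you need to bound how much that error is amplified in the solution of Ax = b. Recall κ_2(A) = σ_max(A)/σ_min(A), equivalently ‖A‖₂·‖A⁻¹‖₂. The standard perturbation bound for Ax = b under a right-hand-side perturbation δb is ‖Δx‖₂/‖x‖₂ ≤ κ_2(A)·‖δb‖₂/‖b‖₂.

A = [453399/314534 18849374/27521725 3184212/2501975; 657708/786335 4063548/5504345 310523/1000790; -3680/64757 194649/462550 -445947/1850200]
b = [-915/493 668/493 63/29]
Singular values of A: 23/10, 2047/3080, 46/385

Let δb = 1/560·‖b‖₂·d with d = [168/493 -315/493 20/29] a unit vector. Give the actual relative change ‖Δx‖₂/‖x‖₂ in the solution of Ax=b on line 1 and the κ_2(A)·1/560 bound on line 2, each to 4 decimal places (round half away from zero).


from the listed singular values, σ₁ = 23/10, σ_n = 46/385
κ = σ_max/σ_min = (23/10)/(46/385) = 19.2500
perturbation bound = 19.2500·1/560 = 0.0344
solve Ax = b  →  x = [-0.3148 3.4312 -2.9482]
‖b‖ = 3.1623, ‖x‖ = 4.5348
with δb = [0.0019 -0.0036 0.0039], A·Δx = δb → ‖Δx‖ = 0.0473
dividing the unrounded norms, ‖Δx‖/‖x‖ = 0.0104
realised/bound (from unrounded values) ≈ 0.3032

0.0104
0.0344


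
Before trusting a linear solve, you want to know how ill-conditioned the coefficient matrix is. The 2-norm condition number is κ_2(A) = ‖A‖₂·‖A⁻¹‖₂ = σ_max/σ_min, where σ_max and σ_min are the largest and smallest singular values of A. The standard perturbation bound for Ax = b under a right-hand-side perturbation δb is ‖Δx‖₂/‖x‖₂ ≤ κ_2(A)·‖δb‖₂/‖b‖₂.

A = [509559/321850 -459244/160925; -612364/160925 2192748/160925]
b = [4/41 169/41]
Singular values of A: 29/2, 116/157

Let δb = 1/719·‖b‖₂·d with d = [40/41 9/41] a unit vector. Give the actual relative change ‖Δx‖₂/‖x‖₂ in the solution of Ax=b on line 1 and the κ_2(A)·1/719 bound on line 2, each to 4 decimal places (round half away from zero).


largest singular value 29/2, smallest 116/157
κ = σ_max/σ_min = (29/2)/(116/157) = 19.6250
perturbation bound = 19.6250·1/719 = 0.0273
solve Ax = b  →  x = [1.2221 0.6438]
‖b‖ = 4.1231, ‖x‖ = 1.3813
δb = ε·‖b‖·d = [0.0056 0.0013]; solving A·Δx = δb gives ‖Δx‖ = 0.0078
realised ‖Δx‖/‖x‖ = 0.0056
tightness: 0.0056 against a bound of 0.0273 (unrounded ratio ≈ 0.2059)

0.0056
0.0273


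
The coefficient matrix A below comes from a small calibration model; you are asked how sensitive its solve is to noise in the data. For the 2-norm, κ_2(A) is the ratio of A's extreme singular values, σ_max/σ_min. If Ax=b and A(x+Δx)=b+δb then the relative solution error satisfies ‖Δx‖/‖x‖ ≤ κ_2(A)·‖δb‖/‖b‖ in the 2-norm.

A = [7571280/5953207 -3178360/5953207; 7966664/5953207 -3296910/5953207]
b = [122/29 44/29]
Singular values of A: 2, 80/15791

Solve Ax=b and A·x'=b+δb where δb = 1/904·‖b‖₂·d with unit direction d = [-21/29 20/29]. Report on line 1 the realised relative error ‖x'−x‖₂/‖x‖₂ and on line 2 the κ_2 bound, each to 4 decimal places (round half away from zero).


0.0025
0.4367

from the listed singular values, σ₁ = 2, σ_n = 80/15791
κ_2(A) = 2 / (80/15791) = 394.7750
worst-case relative error ≤ 394.7750 × 1/904 = 0.4367
solve Ax = b  →  x = [-149.9904 -365.1769]
‖b‖ = 4.4721, ‖x‖ = 394.7801
Δx = A⁻¹·δb where δb = 1/904·4.4721·d; ‖Δx‖ = 0.9765
realised ‖Δx‖/‖x‖ = 0.0025
tightness: 0.0025 against a bound of 0.4367 (unrounded ratio ≈ 0.0057)


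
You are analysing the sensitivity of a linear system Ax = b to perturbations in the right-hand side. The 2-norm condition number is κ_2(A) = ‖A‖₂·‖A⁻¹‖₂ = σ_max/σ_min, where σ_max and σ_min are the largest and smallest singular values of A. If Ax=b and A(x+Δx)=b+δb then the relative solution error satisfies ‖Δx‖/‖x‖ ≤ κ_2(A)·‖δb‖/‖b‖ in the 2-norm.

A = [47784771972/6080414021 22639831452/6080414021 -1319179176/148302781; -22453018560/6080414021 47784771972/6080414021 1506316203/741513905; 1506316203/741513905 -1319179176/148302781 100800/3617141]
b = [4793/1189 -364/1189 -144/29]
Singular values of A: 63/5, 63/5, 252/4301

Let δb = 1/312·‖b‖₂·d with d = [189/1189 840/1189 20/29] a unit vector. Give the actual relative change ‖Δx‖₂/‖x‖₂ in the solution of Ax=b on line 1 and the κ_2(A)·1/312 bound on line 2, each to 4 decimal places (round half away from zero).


largest singular value 63/5, smallest 252/4301
κ = σ_max/σ_min = (63/5)/(252/4301) = 215.0500
κ_2(A)·‖δb‖/‖b‖ = 0.6893
solve Ax = b  →  x = [-36.0293 -7.7812 -35.5419]
2-norm of b is 6.4031; of x, 51.2043
with δb = [0.0033 0.0145 0.0142], A·Δx = δb → ‖Δx‖ = 0.3503
dividing the unrounded norms, ‖Δx‖/‖x‖ = 0.0068
realised/bound (from unrounded values) ≈ 0.0099

0.0068
0.6893


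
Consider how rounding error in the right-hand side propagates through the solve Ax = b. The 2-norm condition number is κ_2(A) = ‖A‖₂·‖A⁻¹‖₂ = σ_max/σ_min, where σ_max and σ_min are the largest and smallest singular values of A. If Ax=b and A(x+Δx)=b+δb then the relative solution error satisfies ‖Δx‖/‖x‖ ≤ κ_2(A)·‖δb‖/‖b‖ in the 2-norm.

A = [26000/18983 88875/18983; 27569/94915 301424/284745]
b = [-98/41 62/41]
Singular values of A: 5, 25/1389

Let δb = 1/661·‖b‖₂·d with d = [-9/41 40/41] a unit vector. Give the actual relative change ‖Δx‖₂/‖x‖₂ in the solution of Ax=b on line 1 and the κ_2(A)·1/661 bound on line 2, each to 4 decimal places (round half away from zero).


0.0021
0.4203

from the listed singular values, σ₁ = 5, σ_n = 25/1389
condition number: 5 ÷ (25/1389) = 277.8000
perturbation bound = 277.8000·1/661 = 0.4203
solve Ax = b  →  x = [-106.7872 30.7296]
2-norm of b is 2.8284; of x, 111.1207
re-solving with b+δb shifts x by Δx of norm 0.2377
realised ‖Δx‖/‖x‖ = 0.0021
so the bound overstates the realised error by a factor of ≈ 196.4355 (computed from the unrounded values)


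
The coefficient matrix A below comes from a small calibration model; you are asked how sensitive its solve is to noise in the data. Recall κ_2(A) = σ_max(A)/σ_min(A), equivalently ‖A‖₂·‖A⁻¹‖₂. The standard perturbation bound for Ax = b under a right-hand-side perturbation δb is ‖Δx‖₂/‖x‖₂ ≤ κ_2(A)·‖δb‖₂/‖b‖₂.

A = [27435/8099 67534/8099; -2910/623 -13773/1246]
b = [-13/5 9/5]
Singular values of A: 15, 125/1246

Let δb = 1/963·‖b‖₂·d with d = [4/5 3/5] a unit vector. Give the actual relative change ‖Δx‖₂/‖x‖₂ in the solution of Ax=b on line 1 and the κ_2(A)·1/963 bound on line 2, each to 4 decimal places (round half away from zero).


0.0033
0.1553

largest singular value 15, smallest 125/1246
condition number: 15 ÷ (125/1246) = 149.5200
bound on ‖Δx‖/‖x‖: κ·ε = 149.5200·1/963 = 0.1553
solve Ax = b  →  x = [9.1243 -4.0185]
‖b‖ = 3.1623, ‖x‖ = 9.9700
re-solving with b+δb shifts x by Δx of norm 0.0327
dividing the unrounded norms, ‖Δx‖/‖x‖ = 0.0033
realised/bound (from unrounded values) ≈ 0.0211


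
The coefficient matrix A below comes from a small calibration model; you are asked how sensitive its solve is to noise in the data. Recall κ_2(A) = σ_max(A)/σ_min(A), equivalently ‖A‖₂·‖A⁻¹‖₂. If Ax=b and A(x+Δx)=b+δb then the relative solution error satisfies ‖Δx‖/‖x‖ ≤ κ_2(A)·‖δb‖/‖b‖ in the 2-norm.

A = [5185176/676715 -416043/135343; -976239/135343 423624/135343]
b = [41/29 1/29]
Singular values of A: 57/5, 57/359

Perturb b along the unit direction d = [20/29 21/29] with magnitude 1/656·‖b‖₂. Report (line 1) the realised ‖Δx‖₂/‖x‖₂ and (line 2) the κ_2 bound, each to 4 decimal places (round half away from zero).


0.0022
0.1095

σ_max = 57/5, σ_min = 57/359
condition number: (57/5) ÷ (57/359) = 71.8000
bound on ‖Δx‖/‖x‖: κ·ε = 71.8000·1/656 = 0.1095
solve Ax = b  →  x = [2.5034 5.7800]
‖b‖₂ = 1.4142 and ‖x‖₂ = 6.2989
re-solving with b+δb shifts x by Δx of norm 0.0136
realised ‖Δx‖/‖x‖ = 0.0022
tightness: 0.0022 against a bound of 0.1095 (unrounded ratio ≈ 0.0197)


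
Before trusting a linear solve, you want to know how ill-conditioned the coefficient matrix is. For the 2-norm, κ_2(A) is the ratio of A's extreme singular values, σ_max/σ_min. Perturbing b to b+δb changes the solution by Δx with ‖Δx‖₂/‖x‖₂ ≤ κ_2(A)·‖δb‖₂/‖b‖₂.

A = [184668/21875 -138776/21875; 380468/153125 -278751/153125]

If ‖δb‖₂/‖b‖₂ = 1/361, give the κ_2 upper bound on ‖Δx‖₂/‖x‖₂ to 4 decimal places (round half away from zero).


0.8483

M = AᵀA = [2905227424/37515625 -2178884268/37515625; -2178884268/37515625 1634211601/37515625]. tr(M)=181577561/1500625, det(M)=234256/1500625
char-poly roots: 121 and 1936/1500625
κ_2(A) = √(λ_max/λ_min) = √(121 / (1936/1500625)) = 306.2500
bound on ‖Δx‖/‖x‖: κ·ε = 306.2500·1/361 = 0.8483


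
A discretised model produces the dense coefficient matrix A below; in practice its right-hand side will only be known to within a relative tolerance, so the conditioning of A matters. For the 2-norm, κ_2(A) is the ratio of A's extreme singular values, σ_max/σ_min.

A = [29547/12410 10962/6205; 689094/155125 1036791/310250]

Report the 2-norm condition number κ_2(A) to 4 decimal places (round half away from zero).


365.0000

form AᵀA = [8460356121/333062500 1586298168/83265625; 1586298168/83265625 4758993729/333062500] with trace 264386997/6661250 and determinant 15752961/1332250000
λ_max, λ_min = (264386997/6661250 ± √17474596373612196/11093062890625)/2 = 3969/100, 3969/13322500
σ_max=√(3969/100)=(63/10), σ_min=√(3969/13322500)=(63/3650) → κ = 365.0000


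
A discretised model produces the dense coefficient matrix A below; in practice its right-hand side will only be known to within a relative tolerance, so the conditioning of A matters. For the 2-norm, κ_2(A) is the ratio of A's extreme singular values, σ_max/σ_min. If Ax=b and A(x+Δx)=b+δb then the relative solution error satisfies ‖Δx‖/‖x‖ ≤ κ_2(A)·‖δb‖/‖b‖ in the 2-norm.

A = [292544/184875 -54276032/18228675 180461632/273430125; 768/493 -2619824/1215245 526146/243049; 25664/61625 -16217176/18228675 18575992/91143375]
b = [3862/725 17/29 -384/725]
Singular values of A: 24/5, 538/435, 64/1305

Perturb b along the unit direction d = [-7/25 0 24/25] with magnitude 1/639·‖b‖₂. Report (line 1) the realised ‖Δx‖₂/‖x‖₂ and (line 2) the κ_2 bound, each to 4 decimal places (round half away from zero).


0.0042
0.1532

σ_max = 24/5, σ_min = 64/1305
κ = σ_max/σ_min = (24/5)/(64/1305) = 97.8750
perturbation bound = 97.8750·1/639 = 0.1532
solve Ax = b  →  x = [36.3756 15.1431 -10.8254]
2-norm of b is 5.3852; of x, 40.8618
δb = ε·‖b‖·d = [-0.0024 0.0000 0.0081]; solving A·Δx = δb gives ‖Δx‖ = 0.1718
realised ‖Δx‖/‖x‖ = 0.0042
realised/bound (from unrounded values) ≈ 0.0275


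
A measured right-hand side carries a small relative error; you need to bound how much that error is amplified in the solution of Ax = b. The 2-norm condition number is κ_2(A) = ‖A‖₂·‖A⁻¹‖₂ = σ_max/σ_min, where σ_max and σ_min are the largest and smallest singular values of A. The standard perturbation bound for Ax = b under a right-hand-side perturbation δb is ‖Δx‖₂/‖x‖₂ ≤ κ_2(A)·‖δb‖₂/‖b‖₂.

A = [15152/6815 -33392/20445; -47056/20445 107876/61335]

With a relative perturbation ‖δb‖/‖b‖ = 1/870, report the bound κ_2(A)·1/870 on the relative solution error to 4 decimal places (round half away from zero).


M = AᵀA = [5089792/497025 -11450432/1491075; -11450432/1491075 25769872/4473225]. tr(M)=2863120/178929, det(M)=4096/178929
solving λ² − 2863120/178929·λ + 4096/178929 = 0 gives λ = 16, 256/178929
so κ_2 = √(16 / (256/178929)) = 105.7500
bound on ‖Δx‖/‖x‖: κ·ε = 105.7500·1/870 = 0.1216

0.1216


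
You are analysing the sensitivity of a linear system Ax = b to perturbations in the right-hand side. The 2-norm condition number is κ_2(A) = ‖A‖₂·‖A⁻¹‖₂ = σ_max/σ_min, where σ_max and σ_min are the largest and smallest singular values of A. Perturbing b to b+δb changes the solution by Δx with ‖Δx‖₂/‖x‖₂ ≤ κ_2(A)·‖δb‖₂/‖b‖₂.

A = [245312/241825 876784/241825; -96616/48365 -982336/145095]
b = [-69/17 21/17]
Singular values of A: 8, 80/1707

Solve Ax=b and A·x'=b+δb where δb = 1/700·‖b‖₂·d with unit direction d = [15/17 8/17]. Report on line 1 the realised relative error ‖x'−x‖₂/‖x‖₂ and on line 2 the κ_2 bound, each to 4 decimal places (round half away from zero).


largest singular value 8, smallest 80/1707
condition number: 8 ÷ (80/1707) = 170.7000
κ_2(A)·‖δb‖/‖b‖ = 0.2439
solve Ax = b  →  x = [61.3470 -18.2835]
‖b‖ = 4.2426, ‖x‖ = 64.0136
with δb = [0.0053 0.0029], A·Δx = δb → ‖Δx‖ = 0.1293
dividing the unrounded norms, ‖Δx‖/‖x‖ = 0.0020
so the bound overstates the realised error by a factor of ≈ 120.7052 (computed from the unrounded values)

0.0020
0.2439


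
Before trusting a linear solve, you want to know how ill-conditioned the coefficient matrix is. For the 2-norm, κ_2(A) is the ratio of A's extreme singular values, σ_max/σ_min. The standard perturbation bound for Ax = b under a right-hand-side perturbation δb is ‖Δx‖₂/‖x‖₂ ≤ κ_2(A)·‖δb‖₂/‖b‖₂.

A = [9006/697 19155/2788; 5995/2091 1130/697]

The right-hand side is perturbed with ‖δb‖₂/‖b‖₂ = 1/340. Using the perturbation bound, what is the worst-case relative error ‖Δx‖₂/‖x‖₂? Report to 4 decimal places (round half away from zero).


M = AᵀA = [455629/2601 161995/1734; 161995/1734 230425/4624]. tr(M)=32401/144, det(M)=25/16
λ_max, λ_min = (32401/144 ± √1049695201/20736)/2 = 225, 1/144
so κ_2 = √(225 / (1/144)) = 180.0000
κ_2(A)·‖δb‖/‖b‖ = 0.5294

0.5294


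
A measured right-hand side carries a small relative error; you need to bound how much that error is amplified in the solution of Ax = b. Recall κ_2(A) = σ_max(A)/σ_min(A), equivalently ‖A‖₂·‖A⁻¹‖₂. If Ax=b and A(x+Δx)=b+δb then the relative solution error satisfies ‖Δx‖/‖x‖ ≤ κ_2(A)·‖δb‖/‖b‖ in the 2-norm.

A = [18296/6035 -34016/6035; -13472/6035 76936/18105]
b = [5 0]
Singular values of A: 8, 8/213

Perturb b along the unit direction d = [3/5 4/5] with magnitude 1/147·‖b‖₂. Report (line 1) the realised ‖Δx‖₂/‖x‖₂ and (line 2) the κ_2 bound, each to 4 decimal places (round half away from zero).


0.0113
1.4490

largest singular value 8, smallest 8/213
condition number: 8 ÷ (8/213) = 213.0000
κ_2(A)·‖δb‖/‖b‖ = 1.4490
solve Ax = b  →  x = [70.7132 37.1471]
‖b‖ = 5.0000, ‖x‖ = 79.8766
re-solving with b+δb shifts x by Δx of norm 0.9056
dividing the unrounded norms, ‖Δx‖/‖x‖ = 0.0113
tightness: 0.0113 against a bound of 1.4490 (unrounded ratio ≈ 0.0078)


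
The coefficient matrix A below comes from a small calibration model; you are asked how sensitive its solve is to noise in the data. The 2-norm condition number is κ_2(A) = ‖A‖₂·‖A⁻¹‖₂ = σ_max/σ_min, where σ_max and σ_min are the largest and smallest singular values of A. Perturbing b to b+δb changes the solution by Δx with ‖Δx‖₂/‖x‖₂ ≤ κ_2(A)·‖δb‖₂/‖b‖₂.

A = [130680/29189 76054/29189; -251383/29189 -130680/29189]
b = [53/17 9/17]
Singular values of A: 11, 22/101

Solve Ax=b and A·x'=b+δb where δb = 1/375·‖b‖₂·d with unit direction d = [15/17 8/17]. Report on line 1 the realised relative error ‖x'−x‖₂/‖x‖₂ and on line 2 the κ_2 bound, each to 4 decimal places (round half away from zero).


0.0028
0.1347

from the listed singular values, σ₁ = 11, σ_n = 22/101
condition number: 11 ÷ (22/101) = 50.5000
κ_2(A)·‖δb‖/‖b‖ = 0.1347
solve Ax = b  →  x = [-6.4011 12.1952]
‖b‖ = 3.1623, ‖x‖ = 13.7730
Δx = A⁻¹·δb where δb = 1/375·3.1623·d; ‖Δx‖ = 0.0387
realised ‖Δx‖/‖x‖ = 0.0028
tightness: 0.0028 against a bound of 0.1347 (unrounded ratio ≈ 0.0209)


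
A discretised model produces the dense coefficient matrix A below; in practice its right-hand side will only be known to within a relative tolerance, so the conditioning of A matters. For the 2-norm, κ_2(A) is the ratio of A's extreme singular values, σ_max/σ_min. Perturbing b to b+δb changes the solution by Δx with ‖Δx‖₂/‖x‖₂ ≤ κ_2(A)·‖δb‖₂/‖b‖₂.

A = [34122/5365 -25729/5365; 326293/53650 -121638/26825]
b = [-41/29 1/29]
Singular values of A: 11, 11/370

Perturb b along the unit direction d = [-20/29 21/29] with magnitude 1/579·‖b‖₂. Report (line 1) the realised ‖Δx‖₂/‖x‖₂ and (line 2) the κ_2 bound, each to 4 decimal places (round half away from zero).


from the listed singular values, σ₁ = 11, σ_n = 11/370
κ_2(A) = 11 / (11/370) = 370.0000
perturbation bound = 370.0000·1/579 = 0.6390
solve Ax = b  →  x = [20.1091 26.9636]
‖b‖ = 1.4142, ‖x‖ = 33.6365
re-solving with b+δb shifts x by Δx of norm 0.0822
relative error = 0.0024
realised/bound (from unrounded values) ≈ 0.0038

0.0024
0.6390


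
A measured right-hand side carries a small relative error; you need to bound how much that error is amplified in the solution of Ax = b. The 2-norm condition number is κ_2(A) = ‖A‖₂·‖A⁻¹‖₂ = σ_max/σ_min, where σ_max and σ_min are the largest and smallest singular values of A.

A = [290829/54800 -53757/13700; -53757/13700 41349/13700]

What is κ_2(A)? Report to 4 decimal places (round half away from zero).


form AᵀA = [5232741921/120121600 -981011493/30030400; -981011493/30030400 91991097/3753800] with trace 327058281/4804864 and determinant 29648025/76877824
char-poly roots: 1089/16 and 27225/4804864
σ_max=√(1089/16)=(33/4), σ_min=√(27225/4804864)=(165/2192) → κ = 109.6000

109.6000


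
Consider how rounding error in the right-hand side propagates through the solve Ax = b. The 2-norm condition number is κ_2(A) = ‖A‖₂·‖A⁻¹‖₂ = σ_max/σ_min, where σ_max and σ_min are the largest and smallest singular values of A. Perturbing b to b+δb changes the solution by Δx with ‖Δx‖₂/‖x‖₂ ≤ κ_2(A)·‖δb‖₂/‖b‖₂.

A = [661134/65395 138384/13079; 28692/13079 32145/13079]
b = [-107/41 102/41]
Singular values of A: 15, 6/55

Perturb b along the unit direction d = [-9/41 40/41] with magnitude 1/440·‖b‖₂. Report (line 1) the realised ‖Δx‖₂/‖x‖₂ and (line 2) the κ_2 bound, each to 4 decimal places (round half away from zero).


σ_max = 15, σ_min = 6/55
κ_2(A) = 15 / (6/55) = 137.5000
worst-case relative error ≤ 137.5000 × 1/440 = 0.3125
solve Ax = b  →  x = [-20.0057 18.8690]
‖b‖₂ = 3.6056 and ‖x‖₂ = 27.5003
Δx = A⁻¹·δb where δb = 1/440·3.6056·d; ‖Δx‖ = 0.0751
relative error = 0.0027
so the bound overstates the realised error by a factor of ≈ 114.4083 (computed from the unrounded values)

0.0027
0.3125


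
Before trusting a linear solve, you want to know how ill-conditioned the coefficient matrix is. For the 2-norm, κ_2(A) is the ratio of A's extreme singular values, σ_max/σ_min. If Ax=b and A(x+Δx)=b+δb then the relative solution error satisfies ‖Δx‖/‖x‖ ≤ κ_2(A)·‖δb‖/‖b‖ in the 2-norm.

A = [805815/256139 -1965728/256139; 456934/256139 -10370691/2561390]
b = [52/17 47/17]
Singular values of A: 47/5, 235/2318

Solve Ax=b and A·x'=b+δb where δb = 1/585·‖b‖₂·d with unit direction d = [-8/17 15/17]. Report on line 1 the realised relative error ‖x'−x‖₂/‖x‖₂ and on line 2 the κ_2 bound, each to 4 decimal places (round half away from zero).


0.0070
0.1585

σ_max = 47/5, σ_min = 235/2318
κ = σ_max/σ_min = (47/5)/(235/2318) = 92.7200
worst-case relative error ≤ 92.7200 × 1/585 = 0.1585
solve Ax = b  →  x = [9.2687 3.4010]
‖b‖ = 4.1231, ‖x‖ = 9.8730
with δb = [-0.0033 0.0062], A·Δx = δb → ‖Δx‖ = 0.0695
dividing the unrounded norms, ‖Δx‖/‖x‖ = 0.0070
tightness: 0.0070 against a bound of 0.1585 (unrounded ratio ≈ 0.0444)


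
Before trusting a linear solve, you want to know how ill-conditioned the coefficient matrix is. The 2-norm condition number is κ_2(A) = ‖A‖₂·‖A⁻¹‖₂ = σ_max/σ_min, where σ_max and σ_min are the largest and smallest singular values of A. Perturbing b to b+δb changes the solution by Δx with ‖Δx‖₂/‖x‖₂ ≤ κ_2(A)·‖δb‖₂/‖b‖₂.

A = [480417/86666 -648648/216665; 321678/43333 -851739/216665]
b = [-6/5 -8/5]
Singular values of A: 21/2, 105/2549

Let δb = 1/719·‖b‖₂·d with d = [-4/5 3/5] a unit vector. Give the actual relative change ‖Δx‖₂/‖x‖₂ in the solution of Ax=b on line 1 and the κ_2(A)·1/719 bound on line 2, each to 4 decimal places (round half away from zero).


0.3545
0.3545

from the listed singular values, σ₁ = 21/2, σ_n = 105/2549
κ_2(A) = (21/2) / (105/2549) = 254.9000
worst-case relative error ≤ 254.9000 × 1/719 = 0.3545
solve Ax = b  →  x = [-0.1681 0.0896]
2-norm of b is 2.0000; of x, 0.1905
δb = ε·‖b‖·d = [-0.0022 0.0017]; solving A·Δx = δb gives ‖Δx‖ = 0.0675
realised ‖Δx‖/‖x‖ = 0.3545
tightness: 0.3545 against a bound of 0.3545; the bound is attained (ratio 1)


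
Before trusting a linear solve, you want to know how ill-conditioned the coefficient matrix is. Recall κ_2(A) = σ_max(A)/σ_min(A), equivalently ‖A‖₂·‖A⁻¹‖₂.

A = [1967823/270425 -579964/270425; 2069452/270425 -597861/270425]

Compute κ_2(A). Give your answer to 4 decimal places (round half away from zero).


373.0000

form AᵀA = [9696740713/86955625 -2828193984/86955625; -2828193984/86955625 824965537/86955625] with trace 16834730/139129 and determinant 14641/139129
solving λ² − 16834730/139129·λ + 14641/139129 = 0 gives λ = 121, 121/139129
κ = σ_max/σ_min = 11/(11/373) = 373.0000


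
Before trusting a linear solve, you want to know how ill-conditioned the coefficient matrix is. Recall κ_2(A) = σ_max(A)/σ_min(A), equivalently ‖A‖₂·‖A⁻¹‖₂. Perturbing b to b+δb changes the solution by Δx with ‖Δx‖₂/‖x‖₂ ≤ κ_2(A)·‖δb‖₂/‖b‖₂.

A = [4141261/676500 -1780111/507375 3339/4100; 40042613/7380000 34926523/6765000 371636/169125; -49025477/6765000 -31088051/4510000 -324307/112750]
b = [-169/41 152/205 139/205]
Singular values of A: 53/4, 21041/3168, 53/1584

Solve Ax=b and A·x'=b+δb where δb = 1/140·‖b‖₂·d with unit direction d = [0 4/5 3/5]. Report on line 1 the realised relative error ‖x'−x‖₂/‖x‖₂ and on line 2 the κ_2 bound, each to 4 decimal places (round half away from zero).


0.0303
2.8286

from the listed singular values, σ₁ = 53/4, σ_n = 53/1584
condition number: (53/4) ÷ (53/1584) = 396.0000
worst-case relative error ≤ 396.0000 × 1/140 = 2.8286
solve Ax = b  →  x = [-7.1140 -4.5827 28.6702]
‖b‖ = 4.2426, ‖x‖ = 29.8930
with δb = [0.0000 0.0242 0.0182], A·Δx = δb → ‖Δx‖ = 0.9057
dividing the unrounded norms, ‖Δx‖/‖x‖ = 0.0303
realised/bound (from unrounded values) ≈ 0.0107


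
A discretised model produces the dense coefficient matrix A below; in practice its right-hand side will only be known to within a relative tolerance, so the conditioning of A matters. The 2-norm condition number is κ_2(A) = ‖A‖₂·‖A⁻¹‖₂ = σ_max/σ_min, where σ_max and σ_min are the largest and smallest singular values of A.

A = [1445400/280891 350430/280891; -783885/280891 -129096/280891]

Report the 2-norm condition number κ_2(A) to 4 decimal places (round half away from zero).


32.2400

form AᵀA = [9355214025/273009529 2102795640/273009529; 2102795640/273009529 482584644/273009529] with trace 5852349/162409 and determinant 202500/162409
eigenvalues of AᵀA: λ = (tr ± √(tr²−4·det))/2 = 36, 5625/162409
κ_2(A) = √(λ_max/λ_min) = √(36 / (5625/162409)) = 32.2400


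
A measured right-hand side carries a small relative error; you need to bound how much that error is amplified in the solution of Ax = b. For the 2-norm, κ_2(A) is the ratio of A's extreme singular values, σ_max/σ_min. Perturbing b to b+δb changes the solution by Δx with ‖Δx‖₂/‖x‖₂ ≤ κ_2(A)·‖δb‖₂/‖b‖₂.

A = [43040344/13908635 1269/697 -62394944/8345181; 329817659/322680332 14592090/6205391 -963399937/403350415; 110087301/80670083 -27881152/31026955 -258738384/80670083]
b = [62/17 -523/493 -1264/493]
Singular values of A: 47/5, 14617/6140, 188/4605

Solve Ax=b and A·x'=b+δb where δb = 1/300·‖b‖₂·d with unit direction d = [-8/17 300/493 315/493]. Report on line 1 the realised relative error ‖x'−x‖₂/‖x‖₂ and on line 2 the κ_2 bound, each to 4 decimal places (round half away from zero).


from the listed singular values, σ₁ = 47/5, σ_n = 188/4605
κ_2(A) = (47/5) / (188/4605) = 230.2500
worst-case relative error ≤ 230.2500 × 1/300 = 0.7675
solve Ax = b  →  x = [-90.3975 0.4565 -37.7906]
‖b‖₂ = 4.5826 and ‖x‖₂ = 97.9799
re-solving with b+δb shifts x by Δx of norm 0.3742
dividing the unrounded norms, ‖Δx‖/‖x‖ = 0.0038
tightness: 0.0038 against a bound of 0.7675 (unrounded ratio ≈ 0.0050)

0.0038
0.7675


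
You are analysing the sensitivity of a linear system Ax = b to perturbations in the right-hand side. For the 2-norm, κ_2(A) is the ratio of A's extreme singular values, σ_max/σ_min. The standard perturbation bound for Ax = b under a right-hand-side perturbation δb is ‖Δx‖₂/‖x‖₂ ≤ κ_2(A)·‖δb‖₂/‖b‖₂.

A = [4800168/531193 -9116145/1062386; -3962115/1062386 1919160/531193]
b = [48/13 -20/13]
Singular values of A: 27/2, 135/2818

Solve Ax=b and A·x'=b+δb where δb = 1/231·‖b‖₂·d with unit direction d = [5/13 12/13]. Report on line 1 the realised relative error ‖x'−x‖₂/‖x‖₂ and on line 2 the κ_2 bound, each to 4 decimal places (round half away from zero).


1.2199
1.2199

largest singular value 27/2, smallest 135/2818
condition number: (27/2) ÷ (135/2818) = 281.8000
κ_2(A)·‖δb‖/‖b‖ = 1.2199
solve Ax = b  →  x = [0.2146 -0.2043]
2-norm of b is 4.0000; of x, 0.2963
re-solving with b+δb shifts x by Δx of norm 0.3615
dividing the unrounded norms, ‖Δx‖/‖x‖ = 1.2199
tightness: 1.2199 against a bound of 1.2199; the bound is attained (ratio 1)


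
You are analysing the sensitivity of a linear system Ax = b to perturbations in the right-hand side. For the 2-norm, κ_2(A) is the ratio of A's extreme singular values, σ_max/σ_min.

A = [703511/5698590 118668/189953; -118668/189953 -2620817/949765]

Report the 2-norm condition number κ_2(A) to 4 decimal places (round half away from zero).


169.5000

M = AᵀA = [7833915841/19318220100 193290394/107323445; 193290394/107323445 4295499169/536617225]. tr(M)=3866077/459684, det(M)=707281/287302500
λ_max, λ_min = (3866077/459684 ± √9340294103168809/132068362410000)/2 = 841/100, 841/2873025
so κ_2 = √((841/100) / (841/2873025)) = 169.5000


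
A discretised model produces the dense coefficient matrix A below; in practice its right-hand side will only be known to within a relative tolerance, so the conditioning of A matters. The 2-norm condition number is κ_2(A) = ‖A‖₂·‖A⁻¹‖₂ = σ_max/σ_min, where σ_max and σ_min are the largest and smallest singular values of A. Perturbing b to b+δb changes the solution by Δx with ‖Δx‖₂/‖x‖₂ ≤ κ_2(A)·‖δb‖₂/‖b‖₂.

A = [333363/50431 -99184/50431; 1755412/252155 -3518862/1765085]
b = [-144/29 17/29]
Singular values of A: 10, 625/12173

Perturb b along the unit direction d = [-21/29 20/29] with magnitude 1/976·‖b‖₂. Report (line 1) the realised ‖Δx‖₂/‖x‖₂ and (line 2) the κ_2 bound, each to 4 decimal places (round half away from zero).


σ_max = 10, σ_min = 625/12173
κ_2(A) = 10 / (625/12173) = 194.7680
κ_2(A)·‖δb‖/‖b‖ = 0.1996
solve Ax = b  →  x = [21.5260 74.8749]
2-norm of b is 5.0000; of x, 77.9078
Δx = A⁻¹·δb where δb = 1/976·5.0000·d; ‖Δx‖ = 0.0998
realised ‖Δx‖/‖x‖ = 0.0013
so the bound overstates the realised error by a factor of ≈ 155.8156 (computed from the unrounded values)

0.0013
0.1996


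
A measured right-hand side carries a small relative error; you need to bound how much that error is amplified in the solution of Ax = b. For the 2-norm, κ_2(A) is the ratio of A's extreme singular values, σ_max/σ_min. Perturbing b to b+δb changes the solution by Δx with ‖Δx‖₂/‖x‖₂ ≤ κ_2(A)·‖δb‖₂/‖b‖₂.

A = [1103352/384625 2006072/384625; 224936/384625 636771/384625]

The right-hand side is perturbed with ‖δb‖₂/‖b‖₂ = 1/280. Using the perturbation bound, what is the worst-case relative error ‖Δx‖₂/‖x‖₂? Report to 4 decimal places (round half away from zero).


0.0808

form AᵀA = [2028770944/236698225 754123608/47339645; 754123608/47339645 7087683481/236698225] with trace 1261793/32761 and determinant 59105344/20475625
eigenvalues of AᵀA: λ = (tr ± √(tr²−4·det))/2 = 961/25, 61504/819025
κ_2(A) = √(λ_max/λ_min) = √((961/25) / (61504/819025)) = 22.6250
bound on ‖Δx‖/‖x‖: κ·ε = 22.6250·1/280 = 0.0808


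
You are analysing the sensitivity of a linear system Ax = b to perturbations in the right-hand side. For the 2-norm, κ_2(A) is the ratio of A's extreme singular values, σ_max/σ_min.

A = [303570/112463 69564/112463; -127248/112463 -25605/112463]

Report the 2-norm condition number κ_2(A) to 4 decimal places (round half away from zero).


105.5000

M = AᵀA = [641105316/74839801 144235080/74839801; 144235080/74839801 32513409/74839801]. tr(M)=400725/44521, det(M)=324/44521
eigenvalues of AᵀA: λ = (tr ± √(tr²−4·det))/2 = 9, 36/44521
κ_2(A) = √(λ_max/λ_min) = √(9 / (36/44521)) = 105.5000


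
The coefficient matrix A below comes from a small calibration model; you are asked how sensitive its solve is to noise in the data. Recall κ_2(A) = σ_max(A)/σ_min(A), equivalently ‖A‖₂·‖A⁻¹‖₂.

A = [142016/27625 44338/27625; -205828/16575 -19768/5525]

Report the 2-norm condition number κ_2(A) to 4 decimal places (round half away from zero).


127.5000

form AᵀA = [7341100816/40640625 713670496/13546875; 713670496/13546875 69439076/4515625] with trace 12745684/65025 and determinant 153664/65025
λ_max, λ_min = (12745684/65025 ± √162412492621456/4228250625)/2 = 196, 784/65025
so κ_2 = √(196 / (784/65025)) = 127.5000


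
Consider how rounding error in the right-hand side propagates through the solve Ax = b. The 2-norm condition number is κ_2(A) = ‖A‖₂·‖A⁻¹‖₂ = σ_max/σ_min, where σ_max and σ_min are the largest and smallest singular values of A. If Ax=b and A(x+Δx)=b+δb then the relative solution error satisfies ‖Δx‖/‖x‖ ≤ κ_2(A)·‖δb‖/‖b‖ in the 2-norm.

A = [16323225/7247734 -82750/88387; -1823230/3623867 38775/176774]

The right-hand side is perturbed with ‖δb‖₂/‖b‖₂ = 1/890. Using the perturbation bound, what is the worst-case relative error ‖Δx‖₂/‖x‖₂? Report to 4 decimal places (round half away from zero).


0.3056

AᵀA = [166415434225/31249047076 -17334666000/7812261769; -17334666000/7812261769 28893750625/31249047076]; tr = 577837825/92452802, det = 390625/739622416
λ_max, λ_min = (577837825/92452802 ± √83469623703210000/2136880149412801)/2 = 25/4, 15625/184905604
σ_max=√(25/4)=(5/2), σ_min=√(15625/184905604)=(125/13598) → κ = 271.9600
κ_2(A)·‖δb‖/‖b‖ = 0.3056


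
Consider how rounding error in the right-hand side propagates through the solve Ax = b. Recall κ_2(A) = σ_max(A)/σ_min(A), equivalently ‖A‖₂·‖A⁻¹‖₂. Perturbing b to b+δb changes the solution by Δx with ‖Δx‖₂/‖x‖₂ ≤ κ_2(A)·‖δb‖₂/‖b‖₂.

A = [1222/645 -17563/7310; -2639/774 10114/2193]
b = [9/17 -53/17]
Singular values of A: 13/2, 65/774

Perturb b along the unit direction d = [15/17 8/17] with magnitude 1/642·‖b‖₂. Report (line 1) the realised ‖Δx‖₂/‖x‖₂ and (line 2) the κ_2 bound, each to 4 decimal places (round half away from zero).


0.0049
0.1206

σ_max = 13/2, σ_min = 65/774
condition number: (13/2) ÷ (65/774) = 77.4000
κ_2(A)·‖δb‖/‖b‖ = 0.1206
solve Ax = b  →  x = [-9.2492 -7.5138]
‖b‖ = 3.1623, ‖x‖ = 11.9166
δb = ε·‖b‖·d = [0.0043 0.0023]; solving A·Δx = δb gives ‖Δx‖ = 0.0587
realised ‖Δx‖/‖x‖ = 0.0049
tightness: 0.0049 against a bound of 0.1206 (unrounded ratio ≈ 0.0408)


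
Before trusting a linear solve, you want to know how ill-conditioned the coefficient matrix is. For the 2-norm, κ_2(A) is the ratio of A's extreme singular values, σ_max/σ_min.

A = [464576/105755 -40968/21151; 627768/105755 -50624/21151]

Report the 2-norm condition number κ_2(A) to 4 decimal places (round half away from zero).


AᵀA = [24396940864/447364801 -10162575360/447364801; -10162575360/447364801 4241166400/447364801]; tr = 169456256/2647129, det = 2560000/2647129
char-poly roots: 64 and 40000/2647129
κ_2(A) = √(λ_max/λ_min) = √(64 / (40000/2647129)) = 65.0800

65.0800


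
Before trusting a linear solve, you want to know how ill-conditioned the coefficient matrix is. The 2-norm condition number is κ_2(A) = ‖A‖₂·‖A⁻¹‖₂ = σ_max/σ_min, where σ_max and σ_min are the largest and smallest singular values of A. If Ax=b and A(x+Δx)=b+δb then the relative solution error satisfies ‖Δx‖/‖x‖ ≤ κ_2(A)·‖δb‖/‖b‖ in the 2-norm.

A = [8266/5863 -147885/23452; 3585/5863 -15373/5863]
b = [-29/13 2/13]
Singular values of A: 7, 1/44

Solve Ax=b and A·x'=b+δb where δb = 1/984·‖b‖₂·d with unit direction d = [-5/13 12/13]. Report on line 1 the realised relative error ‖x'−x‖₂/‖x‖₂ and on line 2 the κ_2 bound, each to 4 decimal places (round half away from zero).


0.0023
0.3130

largest singular value 7, smallest 1/44
κ = σ_max/σ_min = 7/(1/44) = 308.0000
worst-case relative error ≤ 308.0000 × 1/984 = 0.3130
solve Ax = b  →  x = [42.8641 9.9373]
2-norm of b is 2.2361; of x, 44.0009
re-solving with b+δb shifts x by Δx of norm 0.1000
dividing the unrounded norms, ‖Δx‖/‖x‖ = 0.0023
so the bound overstates the realised error by a factor of ≈ 137.7447 (computed from the unrounded values)


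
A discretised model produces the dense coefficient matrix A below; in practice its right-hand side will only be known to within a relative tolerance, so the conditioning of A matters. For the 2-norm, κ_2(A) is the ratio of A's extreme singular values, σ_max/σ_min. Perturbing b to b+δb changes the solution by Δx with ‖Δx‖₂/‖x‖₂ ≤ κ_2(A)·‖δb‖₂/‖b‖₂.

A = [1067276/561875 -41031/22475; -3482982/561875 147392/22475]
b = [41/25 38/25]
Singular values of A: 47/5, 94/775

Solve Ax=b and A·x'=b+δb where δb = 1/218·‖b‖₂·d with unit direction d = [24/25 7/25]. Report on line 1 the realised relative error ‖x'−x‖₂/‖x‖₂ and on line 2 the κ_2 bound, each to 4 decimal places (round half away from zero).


0.0051
0.3555

σ_max = 47/5, σ_min = 94/775
κ = σ_max/σ_min = (47/5)/(94/775) = 77.5000
κ_2(A)·‖δb‖/‖b‖ = 0.3555
solve Ax = b  →  x = [11.8672 11.4490]
‖b‖ = 2.2361, ‖x‖ = 16.4897
δb = ε·‖b‖·d = [0.0098 0.0029]; solving A·Δx = δb gives ‖Δx‖ = 0.0846
relative error = 0.0051
tightness: 0.0051 against a bound of 0.3555 (unrounded ratio ≈ 0.0144)
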